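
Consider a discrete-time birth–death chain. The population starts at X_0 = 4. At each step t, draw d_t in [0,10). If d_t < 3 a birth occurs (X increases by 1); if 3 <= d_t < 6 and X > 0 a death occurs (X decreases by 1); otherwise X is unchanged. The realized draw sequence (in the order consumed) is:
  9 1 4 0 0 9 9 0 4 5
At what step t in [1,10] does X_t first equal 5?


t=0: X=4, d=9 → hold, X_1=4
t=1: X=4, d=1 → birth, X_2=5
t=2: X=5, d=4 → death, X_3=4
t=3: X=4, d=0 → birth, X_4=5
t=4: X=5, d=0 → birth, X_5=6
t=5: X=6, d=9 → hold, X_6=6
t=6: X=6, d=9 → hold, X_7=6
t=7: X=6, d=0 → birth, X_8=7
t=8: X=7, d=4 → death, X_9=6
t=9: X=6, d=5 → death, X_10=5

2


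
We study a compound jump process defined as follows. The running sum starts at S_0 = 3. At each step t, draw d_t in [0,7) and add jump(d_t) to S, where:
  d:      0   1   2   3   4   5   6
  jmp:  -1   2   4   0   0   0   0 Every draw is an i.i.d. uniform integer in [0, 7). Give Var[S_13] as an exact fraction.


1586/49

Outcome values over d=0..6: [-1, 2, 4, 0, 0, 0, 0]
Σy = 5, Σy² = 21, M = 7
μ = 5/7 = 5/7,  σ² = 21/7 − (5/7)² = 122/49
Independent increments: Var[S_13] = 13·σ² = 13·(122/49) = 1586/49


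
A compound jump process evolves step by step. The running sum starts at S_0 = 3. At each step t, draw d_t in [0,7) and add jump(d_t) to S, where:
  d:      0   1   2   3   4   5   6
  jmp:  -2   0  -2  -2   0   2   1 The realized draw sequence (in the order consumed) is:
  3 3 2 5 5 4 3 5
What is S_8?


t=0: S=3, d=3, jump=-2, S_1=1
t=1: S=1, d=3, jump=-2, S_2=-1
t=2: S=-1, d=2, jump=-2, S_3=-3
t=3: S=-3, d=5, jump=2, S_4=-1
t=4: S=-1, d=5, jump=2, S_5=1
t=5: S=1, d=4, jump=0, S_6=1
t=6: S=1, d=3, jump=-2, S_7=-1
t=7: S=-1, d=5, jump=2, S_8=1

1


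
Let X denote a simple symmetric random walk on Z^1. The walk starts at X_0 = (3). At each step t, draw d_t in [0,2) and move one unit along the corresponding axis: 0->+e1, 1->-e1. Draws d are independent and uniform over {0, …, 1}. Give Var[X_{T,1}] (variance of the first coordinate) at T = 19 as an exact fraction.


Outcome values over d=0..1: [1, -1]
Σy = 0, Σy² = 2, M = 2
μ = 0/2 = 0,  σ² = 2/2 − (0)² = 1
Independent increments: Var[X_19] = 19·σ² = 19·(1) = 19

19


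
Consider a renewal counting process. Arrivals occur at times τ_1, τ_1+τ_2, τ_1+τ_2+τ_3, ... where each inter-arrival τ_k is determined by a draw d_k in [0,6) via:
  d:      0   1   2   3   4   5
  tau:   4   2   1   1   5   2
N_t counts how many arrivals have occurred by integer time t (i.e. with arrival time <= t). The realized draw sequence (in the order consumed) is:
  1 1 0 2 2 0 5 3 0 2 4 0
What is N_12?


5

draw d_1=1: τ_1=2, arrival time A_1=2
draw d_2=1: τ_2=2, arrival time A_2=4
draw d_3=0: τ_3=4, arrival time A_3=8
draw d_4=2: τ_4=1, arrival time A_4=9
draw d_5=2: τ_5=1, arrival time A_5=10
draw d_6=0: τ_6=4, arrival time A_6=14
draw d_7=5: τ_7=2, arrival time A_7=16
draw d_8=3: τ_8=1, arrival time A_8=17
draw d_9=0: τ_9=4, arrival time A_9=21
draw d_10=2: τ_10=1, arrival time A_10=22
draw d_11=4: τ_11=5, arrival time A_11=27
draw d_12=0: τ_12=4, arrival time A_12=31
N_t over t=0..12: 0:0 1:0 2:1 3:1 4:2 5:2 6:2 7:2 8:3 9:4 10:5 11:5 12:5


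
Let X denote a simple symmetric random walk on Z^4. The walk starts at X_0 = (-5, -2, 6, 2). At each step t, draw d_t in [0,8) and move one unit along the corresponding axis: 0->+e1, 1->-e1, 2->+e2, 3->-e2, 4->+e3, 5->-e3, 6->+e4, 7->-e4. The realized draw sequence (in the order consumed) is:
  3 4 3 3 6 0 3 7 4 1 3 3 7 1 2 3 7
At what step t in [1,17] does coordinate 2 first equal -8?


12

t=0: X=(-5, -2, 6, 2), d=3 → -e2, X_1=(-5, -3, 6, 2)
t=1: X=(-5, -3, 6, 2), d=4 → +e3, X_2=(-5, -3, 7, 2)
t=2: X=(-5, -3, 7, 2), d=3 → -e2, X_3=(-5, -4, 7, 2)
t=3: X=(-5, -4, 7, 2), d=3 → -e2, X_4=(-5, -5, 7, 2)
t=4: X=(-5, -5, 7, 2), d=6 → +e4, X_5=(-5, -5, 7, 3)
t=5: X=(-5, -5, 7, 3), d=0 → +e1, X_6=(-4, -5, 7, 3)
t=6: X=(-4, -5, 7, 3), d=3 → -e2, X_7=(-4, -6, 7, 3)
t=7: X=(-4, -6, 7, 3), d=7 → -e4, X_8=(-4, -6, 7, 2)
t=8: X=(-4, -6, 7, 2), d=4 → +e3, X_9=(-4, -6, 8, 2)
t=9: X=(-4, -6, 8, 2), d=1 → -e1, X_10=(-5, -6, 8, 2)
t=10: X=(-5, -6, 8, 2), d=3 → -e2, X_11=(-5, -7, 8, 2)
t=11: X=(-5, -7, 8, 2), d=3 → -e2, X_12=(-5, -8, 8, 2)
t=12: X=(-5, -8, 8, 2), d=7 → -e4, X_13=(-5, -8, 8, 1)
t=13: X=(-5, -8, 8, 1), d=1 → -e1, X_14=(-6, -8, 8, 1)
t=14: X=(-6, -8, 8, 1), d=2 → +e2, X_15=(-6, -7, 8, 1)
t=15: X=(-6, -7, 8, 1), d=3 → -e2, X_16=(-6, -8, 8, 1)
t=16: X=(-6, -8, 8, 1), d=7 → -e4, X_17=(-6, -8, 8, 0)


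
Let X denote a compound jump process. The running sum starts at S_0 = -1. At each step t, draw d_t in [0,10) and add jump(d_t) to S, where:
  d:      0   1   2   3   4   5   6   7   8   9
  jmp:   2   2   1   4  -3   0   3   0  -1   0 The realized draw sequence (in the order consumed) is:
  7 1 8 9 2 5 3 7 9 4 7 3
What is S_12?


t=0: S=-1, d=7, jump=0, S_1=-1
t=1: S=-1, d=1, jump=2, S_2=1
t=2: S=1, d=8, jump=-1, S_3=0
t=3: S=0, d=9, jump=0, S_4=0
t=4: S=0, d=2, jump=1, S_5=1
t=5: S=1, d=5, jump=0, S_6=1
t=6: S=1, d=3, jump=4, S_7=5
t=7: S=5, d=7, jump=0, S_8=5
t=8: S=5, d=9, jump=0, S_9=5
t=9: S=5, d=4, jump=-3, S_10=2
t=10: S=2, d=7, jump=0, S_11=2
t=11: S=2, d=3, jump=4, S_12=6

6


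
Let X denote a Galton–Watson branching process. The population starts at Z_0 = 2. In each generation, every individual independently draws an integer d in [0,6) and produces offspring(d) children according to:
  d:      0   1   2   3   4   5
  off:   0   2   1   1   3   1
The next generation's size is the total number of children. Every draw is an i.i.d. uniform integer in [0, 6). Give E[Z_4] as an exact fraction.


512/81

Outcome values over d=0..5: [0, 2, 1, 1, 3, 1]
Σy = 8, Σy² = 16, M = 6
μ = 8/6 = 4/3,  σ² = 16/6 − (4/3)² = 8/9
E[Z_0] = 2
E[Z_1] = 4/3·E[Z_0] = 8/3
E[Z_2] = 4/3·E[Z_1] = 32/9
E[Z_3] = 4/3·E[Z_2] = 128/27
E[Z_4] = 4/3·E[Z_3] = 512/81


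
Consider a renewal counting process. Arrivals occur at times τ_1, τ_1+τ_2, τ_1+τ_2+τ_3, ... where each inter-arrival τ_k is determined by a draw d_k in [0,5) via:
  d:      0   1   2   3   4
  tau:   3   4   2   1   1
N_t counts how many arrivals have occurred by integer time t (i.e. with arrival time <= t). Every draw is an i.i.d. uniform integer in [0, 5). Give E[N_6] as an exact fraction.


Inter-arrival values over d=0..4: [3, 4, 2, 1, 1]
Each d has probability 1/5, so the pmf of τ is: f(1) = 2/5, f(2) = 1/5, f(3) = 1/5, f(4) = 1/5
Renewal equation for m(n) = E[N_n]: condition on τ_1 = k (if k <= n, one arrival plus a fresh copy on the remaining n−k steps): m(n) = F(n) + Σ_{k<=n} f(k)·m(n−k), where F(n) = P(τ <= n) and m(0) = 0
m(1) = F(1) = 2/5
m(2) = F(2) + f(1)·m(1) = 3/5 + 2/5·2/5 = 19/25
m(3) = F(3) + f(1)·m(2) + f(2)·m(1) = 4/5 + 2/5·19/25 + 1/5·2/5 = 148/125
m(4) = F(4) + f(1)·m(3) + f(2)·m(2) + f(3)·m(1) = 1 + 2/5·148/125 + 1/5·19/25 + 1/5·2/5 = 1066/625
m(5) = F(5) + f(1)·m(4) + f(2)·m(3) + f(3)·m(2) + f(4)·m(1) = 1 + 2/5·1066/625 + 1/5·148/125 + 1/5·19/25 + 1/5·2/5 = 6722/3125
m(6) = F(6) + f(1)·m(5) + f(2)·m(4) + f(3)·m(3) + f(4)·m(2) = 1 + 2/5·6722/3125 + 1/5·1066/625 + 1/5·148/125 + 1/5·19/25 = 40474/15625
E[N_6] = m(6) = 40474/15625

40474/15625


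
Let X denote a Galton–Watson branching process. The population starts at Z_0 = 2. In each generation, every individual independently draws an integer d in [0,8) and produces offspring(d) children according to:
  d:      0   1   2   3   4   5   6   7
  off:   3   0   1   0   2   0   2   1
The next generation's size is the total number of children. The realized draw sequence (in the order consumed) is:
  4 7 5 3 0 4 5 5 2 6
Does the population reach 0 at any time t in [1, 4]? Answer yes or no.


no

gen 0: Z_0=2, draws=[4, 7], offspring=[2, 1], Z_1=3
gen 1: Z_1=3, draws=[5, 3, 0], offspring=[0, 0, 3], Z_2=3
gen 2: Z_2=3, draws=[4, 5, 5], offspring=[2, 0, 0], Z_3=2
gen 3: Z_3=2, draws=[2, 6], offspring=[1, 2], Z_4=3


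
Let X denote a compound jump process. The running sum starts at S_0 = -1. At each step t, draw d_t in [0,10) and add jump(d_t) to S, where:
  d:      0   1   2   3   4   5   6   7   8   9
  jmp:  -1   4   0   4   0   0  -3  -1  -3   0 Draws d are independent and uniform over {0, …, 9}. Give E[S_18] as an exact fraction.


-1

Outcome values over d=0..9: [-1, 4, 0, 4, 0, 0, -3, -1, -3, 0]
Σy = 0, Σy² = 52, M = 10
μ = 0/10 = 0,  σ² = 52/10 − (0)² = 26/5
E[S_18] = -1 + 18·(0) = -1


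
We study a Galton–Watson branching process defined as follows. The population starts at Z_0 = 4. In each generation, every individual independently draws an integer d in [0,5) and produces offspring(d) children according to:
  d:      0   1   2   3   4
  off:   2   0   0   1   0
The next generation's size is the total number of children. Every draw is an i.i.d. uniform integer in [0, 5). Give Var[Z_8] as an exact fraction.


Outcome values over d=0..4: [2, 0, 0, 1, 0]
Σy = 3, Σy² = 5, M = 5
μ = 3/5 = 3/5,  σ² = 5/5 − (3/5)² = 16/25
V_0 = 0, E_0 = 4
V_1 = 16/25·E_0 + (3/5)²·V_0 = 64/25;  E_1 = 12/5
V_2 = 16/25·E_1 + (3/5)²·V_1 = 1536/625;  E_2 = 36/25
V_3 = 16/25·E_2 + (3/5)²·V_2 = 28224/15625;  E_3 = 108/125
V_4 = 16/25·E_3 + (3/5)²·V_3 = 470016/390625;  E_4 = 324/625
V_5 = 16/25·E_4 + (3/5)²·V_4 = 7470144/9765625;  E_5 = 972/3125
V_6 = 16/25·E_5 + (3/5)²·V_5 = 115831296/244140625;  E_6 = 2916/15625
V_7 = 16/25·E_6 + (3/5)²·V_6 = 1771481664/6103515625;  E_7 = 8748/78125
V_8 = 16/25·E_7 + (3/5)²·V_7 = 26878334976/152587890625;  E_8 = 26244/390625

26878334976/152587890625


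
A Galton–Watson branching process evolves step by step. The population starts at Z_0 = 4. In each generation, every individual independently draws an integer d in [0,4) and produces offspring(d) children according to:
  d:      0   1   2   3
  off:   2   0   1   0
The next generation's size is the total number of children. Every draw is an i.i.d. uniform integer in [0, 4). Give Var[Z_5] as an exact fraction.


Outcome values over d=0..3: [2, 0, 1, 0]
Σy = 3, Σy² = 5, M = 4
μ = 3/4 = 3/4,  σ² = 5/4 − (3/4)² = 11/16
V_0 = 0, E_0 = 4
V_1 = 11/16·E_0 + (3/4)²·V_0 = 11/4;  E_1 = 3
V_2 = 11/16·E_1 + (3/4)²·V_1 = 231/64;  E_2 = 9/4
V_3 = 11/16·E_2 + (3/4)²·V_2 = 3663/1024;  E_3 = 27/16
V_4 = 11/16·E_3 + (3/4)²·V_3 = 51975/16384;  E_4 = 81/64
V_5 = 11/16·E_4 + (3/4)²·V_4 = 695871/262144;  E_5 = 243/256

695871/262144


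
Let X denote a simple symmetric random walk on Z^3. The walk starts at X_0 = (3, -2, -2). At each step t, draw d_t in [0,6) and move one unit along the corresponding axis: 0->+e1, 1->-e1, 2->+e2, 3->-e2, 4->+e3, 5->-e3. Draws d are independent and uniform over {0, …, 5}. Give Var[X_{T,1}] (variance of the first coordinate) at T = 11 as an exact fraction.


Outcome values over d=0..5: [1, -1, 0, 0, 0, 0]
Σy = 0, Σy² = 2, M = 6
μ = 0/6 = 0,  σ² = 2/6 − (0)² = 1/3
Independent increments: Var[X_11] = 11·σ² = 11·(1/3) = 11/3

11/3


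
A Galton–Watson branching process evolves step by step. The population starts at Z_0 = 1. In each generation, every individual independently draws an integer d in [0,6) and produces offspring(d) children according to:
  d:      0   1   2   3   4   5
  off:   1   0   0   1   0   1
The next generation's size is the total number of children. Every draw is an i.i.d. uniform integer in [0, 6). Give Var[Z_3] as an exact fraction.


7/64

Outcome values over d=0..5: [1, 0, 0, 1, 0, 1]
Σy = 3, Σy² = 3, M = 6
μ = 3/6 = 1/2,  σ² = 3/6 − (1/2)² = 1/4
V_0 = 0, E_0 = 1
V_1 = 1/4·E_0 + (1/2)²·V_0 = 1/4;  E_1 = 1/2
V_2 = 1/4·E_1 + (1/2)²·V_1 = 3/16;  E_2 = 1/4
V_3 = 1/4·E_2 + (1/2)²·V_2 = 7/64;  E_3 = 1/8


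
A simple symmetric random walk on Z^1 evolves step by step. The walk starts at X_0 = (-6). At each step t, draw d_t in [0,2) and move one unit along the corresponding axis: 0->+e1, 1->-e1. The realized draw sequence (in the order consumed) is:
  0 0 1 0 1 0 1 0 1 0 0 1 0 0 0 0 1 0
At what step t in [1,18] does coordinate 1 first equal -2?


14

t=0: X=(-6), d=0 → +e1, X_1=(-5)
t=1: X=(-5), d=0 → +e1, X_2=(-4)
t=2: X=(-4), d=1 → -e1, X_3=(-5)
t=3: X=(-5), d=0 → +e1, X_4=(-4)
t=4: X=(-4), d=1 → -e1, X_5=(-5)
t=5: X=(-5), d=0 → +e1, X_6=(-4)
t=6: X=(-4), d=1 → -e1, X_7=(-5)
t=7: X=(-5), d=0 → +e1, X_8=(-4)
t=8: X=(-4), d=1 → -e1, X_9=(-5)
t=9: X=(-5), d=0 → +e1, X_10=(-4)
t=10: X=(-4), d=0 → +e1, X_11=(-3)
t=11: X=(-3), d=1 → -e1, X_12=(-4)
t=12: X=(-4), d=0 → +e1, X_13=(-3)
t=13: X=(-3), d=0 → +e1, X_14=(-2)
t=14: X=(-2), d=0 → +e1, X_15=(-1)
t=15: X=(-1), d=0 → +e1, X_16=(0)
t=16: X=(0), d=1 → -e1, X_17=(-1)
t=17: X=(-1), d=0 → +e1, X_18=(0)


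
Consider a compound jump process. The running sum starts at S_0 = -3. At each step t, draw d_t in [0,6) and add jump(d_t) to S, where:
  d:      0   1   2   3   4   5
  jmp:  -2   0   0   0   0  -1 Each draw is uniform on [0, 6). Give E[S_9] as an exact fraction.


-15/2

Outcome values over d=0..5: [-2, 0, 0, 0, 0, -1]
Σy = -3, Σy² = 5, M = 6
μ = -3/6 = -1/2,  σ² = 5/6 − (-1/2)² = 7/12
E[S_9] = -3 + 9·(-1/2) = -15/2


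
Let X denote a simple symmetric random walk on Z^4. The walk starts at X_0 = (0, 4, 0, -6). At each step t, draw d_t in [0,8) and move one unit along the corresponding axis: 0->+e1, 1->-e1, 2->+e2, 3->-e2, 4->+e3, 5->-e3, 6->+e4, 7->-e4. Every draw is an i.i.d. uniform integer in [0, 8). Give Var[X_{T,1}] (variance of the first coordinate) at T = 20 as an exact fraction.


Outcome values over d=0..7: [1, -1, 0, 0, 0, 0, 0, 0]
Σy = 0, Σy² = 2, M = 8
μ = 0/8 = 0,  σ² = 2/8 − (0)² = 1/4
Independent increments: Var[X_20] = 20·σ² = 20·(1/4) = 5

5


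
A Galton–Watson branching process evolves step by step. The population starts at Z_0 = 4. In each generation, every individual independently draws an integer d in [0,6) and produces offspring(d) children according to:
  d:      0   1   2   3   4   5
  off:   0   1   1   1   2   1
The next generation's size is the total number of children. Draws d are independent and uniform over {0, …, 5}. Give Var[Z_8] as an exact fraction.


Outcome values over d=0..5: [0, 1, 1, 1, 2, 1]
Σy = 6, Σy² = 8, M = 6
μ = 6/6 = 1,  σ² = 8/6 − (1)² = 1/3
V_0 = 0, E_0 = 4
V_1 = 1/3·E_0 + (1)²·V_0 = 4/3;  E_1 = 4
V_2 = 1/3·E_1 + (1)²·V_1 = 8/3;  E_2 = 4
V_3 = 1/3·E_2 + (1)²·V_2 = 4;  E_3 = 4
V_4 = 1/3·E_3 + (1)²·V_3 = 16/3;  E_4 = 4
V_5 = 1/3·E_4 + (1)²·V_4 = 20/3;  E_5 = 4
V_6 = 1/3·E_5 + (1)²·V_5 = 8;  E_6 = 4
V_7 = 1/3·E_6 + (1)²·V_6 = 28/3;  E_7 = 4
V_8 = 1/3·E_7 + (1)²·V_7 = 32/3;  E_8 = 4

32/3


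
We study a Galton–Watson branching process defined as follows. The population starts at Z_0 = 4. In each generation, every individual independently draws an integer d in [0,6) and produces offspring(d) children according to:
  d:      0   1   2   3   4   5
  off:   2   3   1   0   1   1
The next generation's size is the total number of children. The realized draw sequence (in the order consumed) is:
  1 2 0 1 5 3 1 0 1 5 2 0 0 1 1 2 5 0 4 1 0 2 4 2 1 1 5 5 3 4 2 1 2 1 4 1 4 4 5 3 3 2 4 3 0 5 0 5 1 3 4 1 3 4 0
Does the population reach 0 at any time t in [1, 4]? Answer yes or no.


no

gen 0: Z_0=4, draws=[1, 2, 0, 1], offspring=[3, 1, 2, 3], Z_1=9
gen 1: Z_1=9, draws=[5, 3, 1, 0, 1, 5, 2, 0, 0], offspring=[1, 0, 3, 2, 3, 1, 1, 2, 2], Z_2=15
gen 2: Z_2=15, draws=[1, 1, 2, 5, 0, 4, 1, 0, 2, 4, 2, 1, 1, 5, 5], offspring=[3, 3, 1, 1, 2, 1, 3, 2, 1, 1, 1, 3, 3, 1, 1], Z_3=27
gen 3: Z_3=27, draws=[3, 4, 2, 1, 2, 1, 4, 1, 4, 4, 5, 3, 3, 2, 4, 3, 0, 5, 0, 5, 1, 3, 4, 1, 3, 4, 0], offspring=[0, 1, 1, 3, 1, 3, 1, 3, 1, 1, 1, 0, 0, 1, 1, 0, 2, 1, 2, 1, 3, 0, 1, 3, 0, 1, 2], Z_4=34


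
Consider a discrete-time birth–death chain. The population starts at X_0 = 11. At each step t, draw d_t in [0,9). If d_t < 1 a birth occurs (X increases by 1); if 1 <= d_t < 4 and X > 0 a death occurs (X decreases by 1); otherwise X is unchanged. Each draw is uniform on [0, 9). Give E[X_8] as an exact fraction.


83/9

X can drop by at most 1 per step and X_0 = 11 > T = 8, so X_t >= 11 − t >= 3 > 0 for every t <= 8: the floor at 0 (the 'and X > 0' condition) never binds. Hence X_8 = X_0 + Σ_{t<8} Y_t with i.i.d. increments Y_t = y(d_t) ∈ {+1, −1, 0}.
Outcome values over d=0..8: [1, -1, -1, -1, 0, 0, 0, 0, 0]
Σy = -2, Σy² = 4, M = 9
μ = -2/9 = -2/9,  σ² = 4/9 − (-2/9)² = 32/81
E[X_8] = 11 + 8·(-2/9) = 83/9


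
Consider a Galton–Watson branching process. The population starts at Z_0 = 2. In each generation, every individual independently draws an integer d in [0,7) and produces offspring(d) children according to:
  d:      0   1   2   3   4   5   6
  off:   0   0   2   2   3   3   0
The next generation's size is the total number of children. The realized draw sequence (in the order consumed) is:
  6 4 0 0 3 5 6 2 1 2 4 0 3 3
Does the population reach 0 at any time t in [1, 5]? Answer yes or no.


no

gen 0: Z_0=2, draws=[6, 4], offspring=[0, 3], Z_1=3
gen 1: Z_1=3, draws=[0, 0, 3], offspring=[0, 0, 2], Z_2=2
gen 2: Z_2=2, draws=[5, 6], offspring=[3, 0], Z_3=3
gen 3: Z_3=3, draws=[2, 1, 2], offspring=[2, 0, 2], Z_4=4
gen 4: Z_4=4, draws=[4, 0, 3, 3], offspring=[3, 0, 2, 2], Z_5=7


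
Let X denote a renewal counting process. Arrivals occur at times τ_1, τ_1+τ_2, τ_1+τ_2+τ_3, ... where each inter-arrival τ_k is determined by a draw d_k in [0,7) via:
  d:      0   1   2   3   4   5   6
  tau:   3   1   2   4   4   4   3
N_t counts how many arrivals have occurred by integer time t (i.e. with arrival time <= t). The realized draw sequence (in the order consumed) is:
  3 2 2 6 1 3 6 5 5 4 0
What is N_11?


4

draw d_1=3: τ_1=4, arrival time A_1=4
draw d_2=2: τ_2=2, arrival time A_2=6
draw d_3=2: τ_3=2, arrival time A_3=8
draw d_4=6: τ_4=3, arrival time A_4=11
draw d_5=1: τ_5=1, arrival time A_5=12
draw d_6=3: τ_6=4, arrival time A_6=16
draw d_7=6: τ_7=3, arrival time A_7=19
draw d_8=5: τ_8=4, arrival time A_8=23
draw d_9=5: τ_9=4, arrival time A_9=27
draw d_10=4: τ_10=4, arrival time A_10=31
draw d_11=0: τ_11=3, arrival time A_11=34
N_t over t=0..11: 0:0 1:0 2:0 3:0 4:1 5:1 6:2 7:2 8:3 9:3 10:3 11:4


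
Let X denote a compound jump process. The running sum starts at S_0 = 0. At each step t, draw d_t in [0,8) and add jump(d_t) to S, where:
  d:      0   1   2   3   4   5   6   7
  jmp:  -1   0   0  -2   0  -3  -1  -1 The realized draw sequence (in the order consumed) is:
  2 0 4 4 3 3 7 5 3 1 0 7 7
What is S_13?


t=0: S=0, d=2, jump=0, S_1=0
t=1: S=0, d=0, jump=-1, S_2=-1
t=2: S=-1, d=4, jump=0, S_3=-1
t=3: S=-1, d=4, jump=0, S_4=-1
t=4: S=-1, d=3, jump=-2, S_5=-3
t=5: S=-3, d=3, jump=-2, S_6=-5
t=6: S=-5, d=7, jump=-1, S_7=-6
t=7: S=-6, d=5, jump=-3, S_8=-9
t=8: S=-9, d=3, jump=-2, S_9=-11
t=9: S=-11, d=1, jump=0, S_10=-11
t=10: S=-11, d=0, jump=-1, S_11=-12
t=11: S=-12, d=7, jump=-1, S_12=-13
t=12: S=-13, d=7, jump=-1, S_13=-14

-14


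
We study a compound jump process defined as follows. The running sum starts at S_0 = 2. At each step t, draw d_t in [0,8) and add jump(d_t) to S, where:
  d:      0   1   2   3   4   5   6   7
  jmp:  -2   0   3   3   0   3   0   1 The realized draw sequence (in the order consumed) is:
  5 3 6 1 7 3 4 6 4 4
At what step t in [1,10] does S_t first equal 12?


6

t=0: S=2, d=5, jump=3, S_1=5
t=1: S=5, d=3, jump=3, S_2=8
t=2: S=8, d=6, jump=0, S_3=8
t=3: S=8, d=1, jump=0, S_4=8
t=4: S=8, d=7, jump=1, S_5=9
t=5: S=9, d=3, jump=3, S_6=12
t=6: S=12, d=4, jump=0, S_7=12
t=7: S=12, d=6, jump=0, S_8=12
t=8: S=12, d=4, jump=0, S_9=12
t=9: S=12, d=4, jump=0, S_10=12


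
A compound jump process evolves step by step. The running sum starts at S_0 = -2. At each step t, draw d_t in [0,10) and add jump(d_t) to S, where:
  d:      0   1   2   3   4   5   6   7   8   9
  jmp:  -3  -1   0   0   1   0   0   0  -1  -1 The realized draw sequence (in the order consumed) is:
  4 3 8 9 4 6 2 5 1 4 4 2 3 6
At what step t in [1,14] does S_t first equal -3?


t=0: S=-2, d=4, jump=1, S_1=-1
t=1: S=-1, d=3, jump=0, S_2=-1
t=2: S=-1, d=8, jump=-1, S_3=-2
t=3: S=-2, d=9, jump=-1, S_4=-3
t=4: S=-3, d=4, jump=1, S_5=-2
t=5: S=-2, d=6, jump=0, S_6=-2
t=6: S=-2, d=2, jump=0, S_7=-2
t=7: S=-2, d=5, jump=0, S_8=-2
t=8: S=-2, d=1, jump=-1, S_9=-3
t=9: S=-3, d=4, jump=1, S_10=-2
t=10: S=-2, d=4, jump=1, S_11=-1
t=11: S=-1, d=2, jump=0, S_12=-1
t=12: S=-1, d=3, jump=0, S_13=-1
t=13: S=-1, d=6, jump=0, S_14=-1

4


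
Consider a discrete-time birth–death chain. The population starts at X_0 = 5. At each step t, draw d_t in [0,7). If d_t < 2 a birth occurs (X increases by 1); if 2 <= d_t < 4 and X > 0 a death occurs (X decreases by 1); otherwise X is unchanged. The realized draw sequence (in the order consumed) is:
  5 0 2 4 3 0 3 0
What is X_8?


5

t=0: X=5, d=5 → hold, X_1=5
t=1: X=5, d=0 → birth, X_2=6
t=2: X=6, d=2 → death, X_3=5
t=3: X=5, d=4 → hold, X_4=5
t=4: X=5, d=3 → death, X_5=4
t=5: X=4, d=0 → birth, X_6=5
t=6: X=5, d=3 → death, X_7=4
t=7: X=4, d=0 → birth, X_8=5


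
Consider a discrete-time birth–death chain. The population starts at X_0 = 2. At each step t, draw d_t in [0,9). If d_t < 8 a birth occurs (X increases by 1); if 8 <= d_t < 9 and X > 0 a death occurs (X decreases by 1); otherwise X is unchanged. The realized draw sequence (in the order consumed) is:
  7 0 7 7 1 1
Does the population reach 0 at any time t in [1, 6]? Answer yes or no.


t=0: X=2, d=7 → birth, X_1=3
t=1: X=3, d=0 → birth, X_2=4
t=2: X=4, d=7 → birth, X_3=5
t=3: X=5, d=7 → birth, X_4=6
t=4: X=6, d=1 → birth, X_5=7
t=5: X=7, d=1 → birth, X_6=8

no


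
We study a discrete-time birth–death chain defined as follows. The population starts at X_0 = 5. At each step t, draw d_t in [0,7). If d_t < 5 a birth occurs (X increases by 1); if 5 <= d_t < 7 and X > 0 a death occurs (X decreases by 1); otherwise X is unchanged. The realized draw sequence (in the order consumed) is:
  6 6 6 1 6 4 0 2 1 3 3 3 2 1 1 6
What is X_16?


t=0: X=5, d=6 → death, X_1=4
t=1: X=4, d=6 → death, X_2=3
t=2: X=3, d=6 → death, X_3=2
t=3: X=2, d=1 → birth, X_4=3
t=4: X=3, d=6 → death, X_5=2
t=5: X=2, d=4 → birth, X_6=3
t=6: X=3, d=0 → birth, X_7=4
t=7: X=4, d=2 → birth, X_8=5
t=8: X=5, d=1 → birth, X_9=6
t=9: X=6, d=3 → birth, X_10=7
t=10: X=7, d=3 → birth, X_11=8
t=11: X=8, d=3 → birth, X_12=9
t=12: X=9, d=2 → birth, X_13=10
t=13: X=10, d=1 → birth, X_14=11
t=14: X=11, d=1 → birth, X_15=12
t=15: X=12, d=6 → death, X_16=11

11


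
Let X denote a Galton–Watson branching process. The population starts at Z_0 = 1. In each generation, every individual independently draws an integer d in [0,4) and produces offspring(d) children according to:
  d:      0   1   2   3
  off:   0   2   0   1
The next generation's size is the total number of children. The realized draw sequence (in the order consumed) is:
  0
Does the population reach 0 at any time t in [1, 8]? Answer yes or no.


yes

gen 0: Z_0=1, draws=[0], offspring=[0], Z_1=0
gen 1: Z_1=0, draws=[], offspring=[], Z_2=0
gen 2: Z_2=0, draws=[], offspring=[], Z_3=0
gen 3: Z_3=0, draws=[], offspring=[], Z_4=0
gen 4: Z_4=0, draws=[], offspring=[], Z_5=0
gen 5: Z_5=0, draws=[], offspring=[], Z_6=0
gen 6: Z_6=0, draws=[], offspring=[], Z_7=0
gen 7: Z_7=0, draws=[], offspring=[], Z_8=0


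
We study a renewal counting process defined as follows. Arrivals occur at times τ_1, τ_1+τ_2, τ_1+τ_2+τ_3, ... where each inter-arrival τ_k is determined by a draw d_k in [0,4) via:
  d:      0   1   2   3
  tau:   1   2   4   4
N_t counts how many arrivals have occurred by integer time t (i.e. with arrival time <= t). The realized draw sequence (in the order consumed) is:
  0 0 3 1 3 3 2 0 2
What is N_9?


draw d_1=0: τ_1=1, arrival time A_1=1
draw d_2=0: τ_2=1, arrival time A_2=2
draw d_3=3: τ_3=4, arrival time A_3=6
draw d_4=1: τ_4=2, arrival time A_4=8
draw d_5=3: τ_5=4, arrival time A_5=12
draw d_6=3: τ_6=4, arrival time A_6=16
draw d_7=2: τ_7=4, arrival time A_7=20
draw d_8=0: τ_8=1, arrival time A_8=21
draw d_9=2: τ_9=4, arrival time A_9=25
N_t over t=0..9: 0:0 1:1 2:2 3:2 4:2 5:2 6:3 7:3 8:4 9:4

4


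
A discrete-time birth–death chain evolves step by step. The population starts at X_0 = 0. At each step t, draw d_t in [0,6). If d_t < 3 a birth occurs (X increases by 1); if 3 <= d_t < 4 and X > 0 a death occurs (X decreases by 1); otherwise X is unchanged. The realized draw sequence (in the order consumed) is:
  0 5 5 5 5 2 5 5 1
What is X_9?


t=0: X=0, d=0 → birth, X_1=1
t=1: X=1, d=5 → hold, X_2=1
t=2: X=1, d=5 → hold, X_3=1
t=3: X=1, d=5 → hold, X_4=1
t=4: X=1, d=5 → hold, X_5=1
t=5: X=1, d=2 → birth, X_6=2
t=6: X=2, d=5 → hold, X_7=2
t=7: X=2, d=5 → hold, X_8=2
t=8: X=2, d=1 → birth, X_9=3

3


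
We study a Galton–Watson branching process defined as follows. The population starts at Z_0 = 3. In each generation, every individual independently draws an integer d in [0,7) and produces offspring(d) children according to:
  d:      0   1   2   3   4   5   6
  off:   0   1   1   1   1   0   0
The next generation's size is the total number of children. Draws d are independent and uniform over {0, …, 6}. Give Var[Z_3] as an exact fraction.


53568/117649

Outcome values over d=0..6: [0, 1, 1, 1, 1, 0, 0]
Σy = 4, Σy² = 4, M = 7
μ = 4/7 = 4/7,  σ² = 4/7 − (4/7)² = 12/49
V_0 = 0, E_0 = 3
V_1 = 12/49·E_0 + (4/7)²·V_0 = 36/49;  E_1 = 12/7
V_2 = 12/49·E_1 + (4/7)²·V_1 = 1584/2401;  E_2 = 48/49
V_3 = 12/49·E_2 + (4/7)²·V_2 = 53568/117649;  E_3 = 192/343


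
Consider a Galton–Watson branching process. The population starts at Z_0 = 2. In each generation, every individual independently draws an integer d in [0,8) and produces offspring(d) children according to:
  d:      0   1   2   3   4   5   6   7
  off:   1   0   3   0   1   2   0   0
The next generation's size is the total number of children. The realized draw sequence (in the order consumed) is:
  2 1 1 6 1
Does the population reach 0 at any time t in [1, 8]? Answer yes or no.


yes

gen 0: Z_0=2, draws=[2, 1], offspring=[3, 0], Z_1=3
gen 1: Z_1=3, draws=[1, 6, 1], offspring=[0, 0, 0], Z_2=0
gen 2: Z_2=0, draws=[], offspring=[], Z_3=0
gen 3: Z_3=0, draws=[], offspring=[], Z_4=0
gen 4: Z_4=0, draws=[], offspring=[], Z_5=0
gen 5: Z_5=0, draws=[], offspring=[], Z_6=0
gen 6: Z_6=0, draws=[], offspring=[], Z_7=0
gen 7: Z_7=0, draws=[], offspring=[], Z_8=0


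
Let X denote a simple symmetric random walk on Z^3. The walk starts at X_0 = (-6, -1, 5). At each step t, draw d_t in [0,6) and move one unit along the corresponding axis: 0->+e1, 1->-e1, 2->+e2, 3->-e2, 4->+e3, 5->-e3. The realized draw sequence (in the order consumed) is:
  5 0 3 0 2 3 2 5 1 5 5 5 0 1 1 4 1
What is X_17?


t=0: X=(-6, -1, 5), d=5 → -e3, X_1=(-6, -1, 4)
t=1: X=(-6, -1, 4), d=0 → +e1, X_2=(-5, -1, 4)
t=2: X=(-5, -1, 4), d=3 → -e2, X_3=(-5, -2, 4)
t=3: X=(-5, -2, 4), d=0 → +e1, X_4=(-4, -2, 4)
t=4: X=(-4, -2, 4), d=2 → +e2, X_5=(-4, -1, 4)
t=5: X=(-4, -1, 4), d=3 → -e2, X_6=(-4, -2, 4)
t=6: X=(-4, -2, 4), d=2 → +e2, X_7=(-4, -1, 4)
t=7: X=(-4, -1, 4), d=5 → -e3, X_8=(-4, -1, 3)
t=8: X=(-4, -1, 3), d=1 → -e1, X_9=(-5, -1, 3)
t=9: X=(-5, -1, 3), d=5 → -e3, X_10=(-5, -1, 2)
t=10: X=(-5, -1, 2), d=5 → -e3, X_11=(-5, -1, 1)
t=11: X=(-5, -1, 1), d=5 → -e3, X_12=(-5, -1, 0)
t=12: X=(-5, -1, 0), d=0 → +e1, X_13=(-4, -1, 0)
t=13: X=(-4, -1, 0), d=1 → -e1, X_14=(-5, -1, 0)
t=14: X=(-5, -1, 0), d=1 → -e1, X_15=(-6, -1, 0)
t=15: X=(-6, -1, 0), d=4 → +e3, X_16=(-6, -1, 1)
t=16: X=(-6, -1, 1), d=1 → -e1, X_17=(-7, -1, 1)

(-7, -1, 1)


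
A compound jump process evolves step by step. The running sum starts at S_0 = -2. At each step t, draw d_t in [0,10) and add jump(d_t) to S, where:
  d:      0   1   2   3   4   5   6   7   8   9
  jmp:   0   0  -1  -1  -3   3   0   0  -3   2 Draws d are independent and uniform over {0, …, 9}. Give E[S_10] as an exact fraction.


-5

Outcome values over d=0..9: [0, 0, -1, -1, -3, 3, 0, 0, -3, 2]
Σy = -3, Σy² = 33, M = 10
μ = -3/10 = -3/10,  σ² = 33/10 − (-3/10)² = 321/100
E[S_10] = -2 + 10·(-3/10) = -5


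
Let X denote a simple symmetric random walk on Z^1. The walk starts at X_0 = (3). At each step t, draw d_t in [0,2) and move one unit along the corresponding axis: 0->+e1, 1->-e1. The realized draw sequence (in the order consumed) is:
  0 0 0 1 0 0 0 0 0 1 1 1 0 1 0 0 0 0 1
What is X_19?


t=0: X=(3), d=0 → +e1, X_1=(4)
t=1: X=(4), d=0 → +e1, X_2=(5)
t=2: X=(5), d=0 → +e1, X_3=(6)
t=3: X=(6), d=1 → -e1, X_4=(5)
t=4: X=(5), d=0 → +e1, X_5=(6)
t=5: X=(6), d=0 → +e1, X_6=(7)
t=6: X=(7), d=0 → +e1, X_7=(8)
t=7: X=(8), d=0 → +e1, X_8=(9)
t=8: X=(9), d=0 → +e1, X_9=(10)
t=9: X=(10), d=1 → -e1, X_10=(9)
t=10: X=(9), d=1 → -e1, X_11=(8)
t=11: X=(8), d=1 → -e1, X_12=(7)
t=12: X=(7), d=0 → +e1, X_13=(8)
t=13: X=(8), d=1 → -e1, X_14=(7)
t=14: X=(7), d=0 → +e1, X_15=(8)
t=15: X=(8), d=0 → +e1, X_16=(9)
t=16: X=(9), d=0 → +e1, X_17=(10)
t=17: X=(10), d=0 → +e1, X_18=(11)
t=18: X=(11), d=1 → -e1, X_19=(10)

(10)


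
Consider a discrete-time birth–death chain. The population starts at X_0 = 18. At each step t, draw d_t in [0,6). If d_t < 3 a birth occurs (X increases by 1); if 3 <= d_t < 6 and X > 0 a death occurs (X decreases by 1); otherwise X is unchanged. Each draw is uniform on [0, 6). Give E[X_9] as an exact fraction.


X can drop by at most 1 per step and X_0 = 18 > T = 9, so X_t >= 18 − t >= 9 > 0 for every t <= 9: the floor at 0 (the 'and X > 0' condition) never binds. Hence X_9 = X_0 + Σ_{t<9} Y_t with i.i.d. increments Y_t = y(d_t) ∈ {+1, −1, 0}.
Outcome values over d=0..5: [1, 1, 1, -1, -1, -1]
Σy = 0, Σy² = 6, M = 6
μ = 0/6 = 0,  σ² = 6/6 − (0)² = 1
E[X_9] = 18 + 9·(0) = 18

18


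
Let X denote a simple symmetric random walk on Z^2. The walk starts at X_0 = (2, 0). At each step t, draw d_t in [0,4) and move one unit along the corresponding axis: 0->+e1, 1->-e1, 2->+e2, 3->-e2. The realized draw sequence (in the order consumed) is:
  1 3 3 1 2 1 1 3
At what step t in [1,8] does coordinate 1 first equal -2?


t=0: X=(2, 0), d=1 → -e1, X_1=(1, 0)
t=1: X=(1, 0), d=3 → -e2, X_2=(1, -1)
t=2: X=(1, -1), d=3 → -e2, X_3=(1, -2)
t=3: X=(1, -2), d=1 → -e1, X_4=(0, -2)
t=4: X=(0, -2), d=2 → +e2, X_5=(0, -1)
t=5: X=(0, -1), d=1 → -e1, X_6=(-1, -1)
t=6: X=(-1, -1), d=1 → -e1, X_7=(-2, -1)
t=7: X=(-2, -1), d=3 → -e2, X_8=(-2, -2)

7


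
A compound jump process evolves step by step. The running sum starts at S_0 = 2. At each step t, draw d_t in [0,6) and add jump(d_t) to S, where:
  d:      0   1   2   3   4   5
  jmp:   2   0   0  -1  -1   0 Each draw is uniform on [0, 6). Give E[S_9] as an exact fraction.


Outcome values over d=0..5: [2, 0, 0, -1, -1, 0]
Σy = 0, Σy² = 6, M = 6
μ = 0/6 = 0,  σ² = 6/6 − (0)² = 1
E[S_9] = 2 + 9·(0) = 2

2


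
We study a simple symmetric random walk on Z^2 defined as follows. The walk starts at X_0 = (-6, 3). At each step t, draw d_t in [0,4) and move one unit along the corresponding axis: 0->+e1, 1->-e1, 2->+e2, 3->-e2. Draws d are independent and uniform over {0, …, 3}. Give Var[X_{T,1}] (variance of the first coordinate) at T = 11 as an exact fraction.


Outcome values over d=0..3: [1, -1, 0, 0]
Σy = 0, Σy² = 2, M = 4
μ = 0/4 = 0,  σ² = 2/4 − (0)² = 1/2
Independent increments: Var[X_11] = 11·σ² = 11·(1/2) = 11/2

11/2


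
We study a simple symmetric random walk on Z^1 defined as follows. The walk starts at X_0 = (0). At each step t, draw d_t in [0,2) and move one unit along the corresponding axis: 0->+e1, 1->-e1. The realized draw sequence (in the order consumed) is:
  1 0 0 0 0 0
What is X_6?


(4)

t=0: X=(0), d=1 → -e1, X_1=(-1)
t=1: X=(-1), d=0 → +e1, X_2=(0)
t=2: X=(0), d=0 → +e1, X_3=(1)
t=3: X=(1), d=0 → +e1, X_4=(2)
t=4: X=(2), d=0 → +e1, X_5=(3)
t=5: X=(3), d=0 → +e1, X_6=(4)


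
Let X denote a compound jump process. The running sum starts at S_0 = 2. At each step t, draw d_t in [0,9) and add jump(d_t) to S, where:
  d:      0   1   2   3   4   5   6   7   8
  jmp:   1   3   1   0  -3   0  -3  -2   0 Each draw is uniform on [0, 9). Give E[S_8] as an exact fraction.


Outcome values over d=0..8: [1, 3, 1, 0, -3, 0, -3, -2, 0]
Σy = -3, Σy² = 33, M = 9
μ = -3/9 = -1/3,  σ² = 33/9 − (-1/3)² = 32/9
E[S_8] = 2 + 8·(-1/3) = -2/3

-2/3


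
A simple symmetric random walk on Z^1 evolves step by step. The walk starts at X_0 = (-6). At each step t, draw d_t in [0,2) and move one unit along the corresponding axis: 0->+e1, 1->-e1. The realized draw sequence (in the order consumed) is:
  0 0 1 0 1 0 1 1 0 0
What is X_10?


t=0: X=(-6), d=0 → +e1, X_1=(-5)
t=1: X=(-5), d=0 → +e1, X_2=(-4)
t=2: X=(-4), d=1 → -e1, X_3=(-5)
t=3: X=(-5), d=0 → +e1, X_4=(-4)
t=4: X=(-4), d=1 → -e1, X_5=(-5)
t=5: X=(-5), d=0 → +e1, X_6=(-4)
t=6: X=(-4), d=1 → -e1, X_7=(-5)
t=7: X=(-5), d=1 → -e1, X_8=(-6)
t=8: X=(-6), d=0 → +e1, X_9=(-5)
t=9: X=(-5), d=0 → +e1, X_10=(-4)

(-4)


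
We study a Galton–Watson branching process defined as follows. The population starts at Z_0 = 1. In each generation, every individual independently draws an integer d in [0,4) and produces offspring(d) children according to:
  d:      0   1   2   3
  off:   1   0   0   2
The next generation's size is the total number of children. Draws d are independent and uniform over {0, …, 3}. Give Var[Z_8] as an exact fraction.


Outcome values over d=0..3: [1, 0, 0, 2]
Σy = 3, Σy² = 5, M = 4
μ = 3/4 = 3/4,  σ² = 5/4 − (3/4)² = 11/16
V_0 = 0, E_0 = 1
V_1 = 11/16·E_0 + (3/4)²·V_0 = 11/16;  E_1 = 3/4
V_2 = 11/16·E_1 + (3/4)²·V_1 = 231/256;  E_2 = 9/16
V_3 = 11/16·E_2 + (3/4)²·V_2 = 3663/4096;  E_3 = 27/64
V_4 = 11/16·E_3 + (3/4)²·V_3 = 51975/65536;  E_4 = 81/256
V_5 = 11/16·E_4 + (3/4)²·V_4 = 695871/1048576;  E_5 = 243/1024
V_6 = 11/16·E_5 + (3/4)²·V_5 = 8999991/16777216;  E_6 = 729/4096
V_7 = 11/16·E_6 + (3/4)²·V_6 = 113845743/268435456;  E_7 = 2187/16384
V_8 = 11/16·E_7 + (3/4)²·V_7 = 1418761575/4294967296;  E_8 = 6561/65536

1418761575/4294967296


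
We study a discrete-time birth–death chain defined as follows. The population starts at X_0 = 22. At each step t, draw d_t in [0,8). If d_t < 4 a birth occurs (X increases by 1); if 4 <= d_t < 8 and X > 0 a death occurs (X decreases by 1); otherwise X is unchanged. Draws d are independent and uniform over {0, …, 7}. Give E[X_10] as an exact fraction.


22

X can drop by at most 1 per step and X_0 = 22 > T = 10, so X_t >= 22 − t >= 12 > 0 for every t <= 10: the floor at 0 (the 'and X > 0' condition) never binds. Hence X_10 = X_0 + Σ_{t<10} Y_t with i.i.d. increments Y_t = y(d_t) ∈ {+1, −1, 0}.
Outcome values over d=0..7: [1, 1, 1, 1, -1, -1, -1, -1]
Σy = 0, Σy² = 8, M = 8
μ = 0/8 = 0,  σ² = 8/8 − (0)² = 1
E[X_10] = 22 + 10·(0) = 22


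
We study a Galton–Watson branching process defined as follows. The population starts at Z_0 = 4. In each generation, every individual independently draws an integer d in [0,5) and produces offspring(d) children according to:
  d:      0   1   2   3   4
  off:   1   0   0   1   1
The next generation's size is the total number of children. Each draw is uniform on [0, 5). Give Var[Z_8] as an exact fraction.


Outcome values over d=0..4: [1, 0, 0, 1, 1]
Σy = 3, Σy² = 3, M = 5
μ = 3/5 = 3/5,  σ² = 3/5 − (3/5)² = 6/25
V_0 = 0, E_0 = 4
V_1 = 6/25·E_0 + (3/5)²·V_0 = 24/25;  E_1 = 12/5
V_2 = 6/25·E_1 + (3/5)²·V_1 = 576/625;  E_2 = 36/25
V_3 = 6/25·E_2 + (3/5)²·V_2 = 10584/15625;  E_3 = 108/125
V_4 = 6/25·E_3 + (3/5)²·V_3 = 176256/390625;  E_4 = 324/625
V_5 = 6/25·E_4 + (3/5)²·V_4 = 2801304/9765625;  E_5 = 972/3125
V_6 = 6/25·E_5 + (3/5)²·V_5 = 43436736/244140625;  E_6 = 2916/15625
V_7 = 6/25·E_6 + (3/5)²·V_6 = 664305624/6103515625;  E_7 = 8748/78125
V_8 = 6/25·E_7 + (3/5)²·V_7 = 10079375616/152587890625;  E_8 = 26244/390625

10079375616/152587890625


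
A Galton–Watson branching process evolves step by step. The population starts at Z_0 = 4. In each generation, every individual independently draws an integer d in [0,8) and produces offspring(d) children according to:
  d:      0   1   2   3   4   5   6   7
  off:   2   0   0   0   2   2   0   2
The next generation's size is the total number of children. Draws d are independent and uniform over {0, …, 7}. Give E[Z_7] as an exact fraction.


Outcome values over d=0..7: [2, 0, 0, 0, 2, 2, 0, 2]
Σy = 8, Σy² = 16, M = 8
μ = 8/8 = 1,  σ² = 16/8 − (1)² = 1
E[Z_0] = 4
E[Z_1] = 1·E[Z_0] = 4
E[Z_2] = 1·E[Z_1] = 4
E[Z_3] = 1·E[Z_2] = 4
E[Z_4] = 1·E[Z_3] = 4
E[Z_5] = 1·E[Z_4] = 4
E[Z_6] = 1·E[Z_5] = 4
E[Z_7] = 1·E[Z_6] = 4

4


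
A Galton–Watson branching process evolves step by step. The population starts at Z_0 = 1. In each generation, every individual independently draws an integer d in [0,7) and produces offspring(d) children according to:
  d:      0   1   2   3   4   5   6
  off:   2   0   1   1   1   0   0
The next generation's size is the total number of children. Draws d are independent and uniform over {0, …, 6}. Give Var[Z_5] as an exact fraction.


Outcome values over d=0..6: [2, 0, 1, 1, 1, 0, 0]
Σy = 5, Σy² = 7, M = 7
μ = 5/7 = 5/7,  σ² = 7/7 − (5/7)² = 24/49
V_0 = 0, E_0 = 1
V_1 = 24/49·E_0 + (5/7)²·V_0 = 24/49;  E_1 = 5/7
V_2 = 24/49·E_1 + (5/7)²·V_1 = 1440/2401;  E_2 = 25/49
V_3 = 24/49·E_2 + (5/7)²·V_2 = 65400/117649;  E_3 = 125/343
V_4 = 24/49·E_3 + (5/7)²·V_3 = 2664000/5764801;  E_4 = 625/2401
V_5 = 24/49·E_4 + (5/7)²·V_4 = 102615000/282475249;  E_5 = 3125/16807

102615000/282475249


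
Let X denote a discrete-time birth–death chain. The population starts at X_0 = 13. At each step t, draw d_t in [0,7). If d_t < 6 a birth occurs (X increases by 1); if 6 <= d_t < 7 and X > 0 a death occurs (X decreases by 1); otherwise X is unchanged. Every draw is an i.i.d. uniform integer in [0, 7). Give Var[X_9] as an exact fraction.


X can drop by at most 1 per step and X_0 = 13 > T = 9, so X_t >= 13 − t >= 4 > 0 for every t <= 9: the floor at 0 (the 'and X > 0' condition) never binds. Hence X_9 = X_0 + Σ_{t<9} Y_t with i.i.d. increments Y_t = y(d_t) ∈ {+1, −1, 0}.
Outcome values over d=0..6: [1, 1, 1, 1, 1, 1, -1]
Σy = 5, Σy² = 7, M = 7
μ = 5/7 = 5/7,  σ² = 7/7 − (5/7)² = 24/49
Independent increments: Var[X_9] = 9·σ² = 9·(24/49) = 216/49

216/49


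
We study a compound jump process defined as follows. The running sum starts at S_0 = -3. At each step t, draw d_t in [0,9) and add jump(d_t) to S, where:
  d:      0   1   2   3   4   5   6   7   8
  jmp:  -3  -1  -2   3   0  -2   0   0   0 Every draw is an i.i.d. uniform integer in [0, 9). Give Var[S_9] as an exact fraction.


218/9

Outcome values over d=0..8: [-3, -1, -2, 3, 0, -2, 0, 0, 0]
Σy = -5, Σy² = 27, M = 9
μ = -5/9 = -5/9,  σ² = 27/9 − (-5/9)² = 218/81
Independent increments: Var[S_9] = 9·σ² = 9·(218/81) = 218/9


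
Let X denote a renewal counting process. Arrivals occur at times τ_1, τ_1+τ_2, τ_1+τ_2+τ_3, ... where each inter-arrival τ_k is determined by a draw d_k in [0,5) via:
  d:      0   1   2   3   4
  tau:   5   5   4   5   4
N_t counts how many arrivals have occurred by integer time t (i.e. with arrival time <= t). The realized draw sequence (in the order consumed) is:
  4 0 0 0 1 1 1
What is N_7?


draw d_1=4: τ_1=4, arrival time A_1=4
draw d_2=0: τ_2=5, arrival time A_2=9
draw d_3=0: τ_3=5, arrival time A_3=14
draw d_4=0: τ_4=5, arrival time A_4=19
draw d_5=1: τ_5=5, arrival time A_5=24
draw d_6=1: τ_6=5, arrival time A_6=29
draw d_7=1: τ_7=5, arrival time A_7=34
N_t over t=0..7: 0:0 1:0 2:0 3:0 4:1 5:1 6:1 7:1

1


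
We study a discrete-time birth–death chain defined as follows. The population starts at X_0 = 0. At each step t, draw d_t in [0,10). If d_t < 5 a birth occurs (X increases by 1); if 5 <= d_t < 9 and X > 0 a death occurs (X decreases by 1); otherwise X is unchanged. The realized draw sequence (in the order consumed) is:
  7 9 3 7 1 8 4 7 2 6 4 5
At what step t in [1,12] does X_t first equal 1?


t=0: X=0, d=7 → hold, X_1=0
t=1: X=0, d=9 → hold, X_2=0
t=2: X=0, d=3 → birth, X_3=1
t=3: X=1, d=7 → death, X_4=0
t=4: X=0, d=1 → birth, X_5=1
t=5: X=1, d=8 → death, X_6=0
t=6: X=0, d=4 → birth, X_7=1
t=7: X=1, d=7 → death, X_8=0
t=8: X=0, d=2 → birth, X_9=1
t=9: X=1, d=6 → death, X_10=0
t=10: X=0, d=4 → birth, X_11=1
t=11: X=1, d=5 → death, X_12=0

3
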